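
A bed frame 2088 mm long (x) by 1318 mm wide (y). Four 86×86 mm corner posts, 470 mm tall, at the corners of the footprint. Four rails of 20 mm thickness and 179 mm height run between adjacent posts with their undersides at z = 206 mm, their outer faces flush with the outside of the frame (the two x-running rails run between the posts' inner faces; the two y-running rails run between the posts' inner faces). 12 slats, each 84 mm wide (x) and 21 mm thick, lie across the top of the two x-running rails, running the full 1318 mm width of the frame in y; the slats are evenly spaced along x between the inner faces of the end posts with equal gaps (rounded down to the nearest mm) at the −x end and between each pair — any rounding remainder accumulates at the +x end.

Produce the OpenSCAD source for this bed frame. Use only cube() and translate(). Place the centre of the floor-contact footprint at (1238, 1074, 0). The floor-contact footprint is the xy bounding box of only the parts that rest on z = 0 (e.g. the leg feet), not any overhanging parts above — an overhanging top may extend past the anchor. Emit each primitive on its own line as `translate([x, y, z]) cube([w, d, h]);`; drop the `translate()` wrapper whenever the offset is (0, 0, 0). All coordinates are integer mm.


translate([194, 415, 0]) cube([86, 86, 470]);
translate([194, 1647, 0]) cube([86, 86, 470]);
translate([2196, 415, 0]) cube([86, 86, 470]);
translate([2196, 1647, 0]) cube([86, 86, 470]);
translate([280, 415, 206]) cube([1916, 20, 179]);
translate([280, 1713, 206]) cube([1916, 20, 179]);
translate([194, 501, 206]) cube([20, 1146, 179]);
translate([2262, 501, 206]) cube([20, 1146, 179]);
translate([349, 415, 385]) cube([84, 1318, 21]);
translate([502, 415, 385]) cube([84, 1318, 21]);
translate([655, 415, 385]) cube([84, 1318, 21]);
translate([808, 415, 385]) cube([84, 1318, 21]);
translate([961, 415, 385]) cube([84, 1318, 21]);
translate([1114, 415, 385]) cube([84, 1318, 21]);
translate([1267, 415, 385]) cube([84, 1318, 21]);
translate([1420, 415, 385]) cube([84, 1318, 21]);
translate([1573, 415, 385]) cube([84, 1318, 21]);
translate([1726, 415, 385]) cube([84, 1318, 21]);
translate([1879, 415, 385]) cube([84, 1318, 21]);
translate([2032, 415, 385]) cube([84, 1318, 21]);


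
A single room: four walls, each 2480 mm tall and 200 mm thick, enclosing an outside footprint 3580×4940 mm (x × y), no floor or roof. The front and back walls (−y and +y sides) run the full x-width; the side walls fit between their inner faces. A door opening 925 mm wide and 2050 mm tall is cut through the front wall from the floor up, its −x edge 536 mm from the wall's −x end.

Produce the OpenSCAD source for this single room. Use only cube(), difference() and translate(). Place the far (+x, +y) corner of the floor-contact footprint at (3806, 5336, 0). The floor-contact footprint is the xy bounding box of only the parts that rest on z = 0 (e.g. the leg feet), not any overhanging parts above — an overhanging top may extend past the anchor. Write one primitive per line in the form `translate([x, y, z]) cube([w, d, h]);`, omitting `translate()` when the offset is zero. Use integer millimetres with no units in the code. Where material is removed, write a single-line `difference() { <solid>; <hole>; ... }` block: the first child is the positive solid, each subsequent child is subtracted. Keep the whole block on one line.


difference() { translate([226, 396, 0]) cube([3580, 200, 2480]); translate([762, 396, 0]) cube([925, 200, 2050]); }
translate([226, 5136, 0]) cube([3580, 200, 2480]);
translate([226, 596, 0]) cube([200, 4540, 2480]);
translate([3606, 596, 0]) cube([200, 4540, 2480]);


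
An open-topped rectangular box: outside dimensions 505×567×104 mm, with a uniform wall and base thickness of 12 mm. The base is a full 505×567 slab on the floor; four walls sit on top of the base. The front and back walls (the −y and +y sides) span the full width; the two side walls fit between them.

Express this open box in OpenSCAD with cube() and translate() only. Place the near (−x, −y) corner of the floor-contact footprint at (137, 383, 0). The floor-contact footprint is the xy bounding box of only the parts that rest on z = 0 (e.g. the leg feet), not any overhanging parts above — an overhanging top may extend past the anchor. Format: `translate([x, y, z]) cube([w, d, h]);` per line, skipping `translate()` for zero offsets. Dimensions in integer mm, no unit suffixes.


translate([137, 383, 0]) cube([505, 567, 12]);
translate([137, 383, 12]) cube([505, 12, 92]);
translate([137, 938, 12]) cube([505, 12, 92]);
translate([137, 395, 12]) cube([12, 543, 92]);
translate([630, 395, 12]) cube([12, 543, 92]);


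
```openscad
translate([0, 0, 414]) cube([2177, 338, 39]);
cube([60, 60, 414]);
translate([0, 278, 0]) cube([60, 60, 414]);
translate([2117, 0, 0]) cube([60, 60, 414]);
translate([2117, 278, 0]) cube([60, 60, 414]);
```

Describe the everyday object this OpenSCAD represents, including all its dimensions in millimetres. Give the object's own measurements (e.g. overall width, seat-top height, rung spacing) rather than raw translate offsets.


A long wooden bench with a 2177 mm (x) × 338 mm (y) seat, 39 mm thick, its top surface 453 mm above the floor. Four 60 mm square legs at the seat corners, flush with the edges, run from z = 0 to the seat underside.


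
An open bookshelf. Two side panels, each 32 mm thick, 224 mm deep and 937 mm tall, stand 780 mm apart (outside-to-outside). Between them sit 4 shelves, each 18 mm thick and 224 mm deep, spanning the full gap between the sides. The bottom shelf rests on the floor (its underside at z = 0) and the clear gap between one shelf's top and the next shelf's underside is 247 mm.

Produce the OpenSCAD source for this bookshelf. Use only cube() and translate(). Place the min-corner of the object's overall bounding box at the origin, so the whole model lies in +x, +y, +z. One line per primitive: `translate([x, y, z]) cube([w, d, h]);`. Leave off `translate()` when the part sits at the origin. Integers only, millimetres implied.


cube([32, 224, 937]);
translate([748, 0, 0]) cube([32, 224, 937]);
translate([32, 0, 0]) cube([716, 224, 18]);
translate([32, 0, 265]) cube([716, 224, 18]);
translate([32, 0, 530]) cube([716, 224, 18]);
translate([32, 0, 795]) cube([716, 224, 18]);


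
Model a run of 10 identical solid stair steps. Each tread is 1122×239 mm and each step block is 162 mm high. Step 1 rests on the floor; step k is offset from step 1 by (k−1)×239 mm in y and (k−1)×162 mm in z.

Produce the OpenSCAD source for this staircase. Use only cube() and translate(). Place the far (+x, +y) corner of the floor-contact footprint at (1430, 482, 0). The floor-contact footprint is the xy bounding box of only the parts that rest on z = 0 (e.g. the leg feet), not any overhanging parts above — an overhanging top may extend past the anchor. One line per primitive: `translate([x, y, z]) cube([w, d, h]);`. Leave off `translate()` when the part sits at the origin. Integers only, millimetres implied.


translate([308, 243, 0]) cube([1122, 239, 162]);
translate([308, 482, 162]) cube([1122, 239, 162]);
translate([308, 721, 324]) cube([1122, 239, 162]);
translate([308, 960, 486]) cube([1122, 239, 162]);
translate([308, 1199, 648]) cube([1122, 239, 162]);
translate([308, 1438, 810]) cube([1122, 239, 162]);
translate([308, 1677, 972]) cube([1122, 239, 162]);
translate([308, 1916, 1134]) cube([1122, 239, 162]);
translate([308, 2155, 1296]) cube([1122, 239, 162]);
translate([308, 2394, 1458]) cube([1122, 239, 162]);


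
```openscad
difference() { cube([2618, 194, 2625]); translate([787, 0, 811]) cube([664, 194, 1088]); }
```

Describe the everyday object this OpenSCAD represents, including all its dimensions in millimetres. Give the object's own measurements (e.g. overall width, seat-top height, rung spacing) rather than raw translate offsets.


A wall 2618 mm long (x), 194 mm thick (y), 2625 mm tall, with a rectangular window opening cut through it. The opening is 664 mm wide and 1088 mm tall; its sill is at z = 811 mm and its near (−x) edge is 787 mm from the wall's −x end. The opening passes through the full wall thickness.


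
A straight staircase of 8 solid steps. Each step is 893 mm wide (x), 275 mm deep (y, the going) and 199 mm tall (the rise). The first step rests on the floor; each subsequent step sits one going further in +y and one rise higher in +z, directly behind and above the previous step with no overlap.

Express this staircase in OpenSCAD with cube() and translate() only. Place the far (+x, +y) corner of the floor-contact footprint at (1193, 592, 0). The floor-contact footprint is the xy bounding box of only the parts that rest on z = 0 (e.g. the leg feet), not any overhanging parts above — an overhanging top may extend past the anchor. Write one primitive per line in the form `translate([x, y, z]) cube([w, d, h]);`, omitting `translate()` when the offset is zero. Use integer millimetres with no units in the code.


translate([300, 317, 0]) cube([893, 275, 199]);
translate([300, 592, 199]) cube([893, 275, 199]);
translate([300, 867, 398]) cube([893, 275, 199]);
translate([300, 1142, 597]) cube([893, 275, 199]);
translate([300, 1417, 796]) cube([893, 275, 199]);
translate([300, 1692, 995]) cube([893, 275, 199]);
translate([300, 1967, 1194]) cube([893, 275, 199]);
translate([300, 2242, 1393]) cube([893, 275, 199]);


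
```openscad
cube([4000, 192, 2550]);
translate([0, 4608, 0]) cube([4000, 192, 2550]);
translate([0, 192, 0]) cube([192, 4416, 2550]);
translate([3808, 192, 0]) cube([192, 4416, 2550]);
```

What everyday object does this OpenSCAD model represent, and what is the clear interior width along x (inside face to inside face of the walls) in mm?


A house (or room) frame. The interior width is 3616 mm.

Four 2550 mm walls enclosing a rectangle with no floor or roof — a room or house frame. Outside width is 4000 mm and wall thickness is 192 mm, so the interior width is 4000 − 2 × 192 = 3616 mm.


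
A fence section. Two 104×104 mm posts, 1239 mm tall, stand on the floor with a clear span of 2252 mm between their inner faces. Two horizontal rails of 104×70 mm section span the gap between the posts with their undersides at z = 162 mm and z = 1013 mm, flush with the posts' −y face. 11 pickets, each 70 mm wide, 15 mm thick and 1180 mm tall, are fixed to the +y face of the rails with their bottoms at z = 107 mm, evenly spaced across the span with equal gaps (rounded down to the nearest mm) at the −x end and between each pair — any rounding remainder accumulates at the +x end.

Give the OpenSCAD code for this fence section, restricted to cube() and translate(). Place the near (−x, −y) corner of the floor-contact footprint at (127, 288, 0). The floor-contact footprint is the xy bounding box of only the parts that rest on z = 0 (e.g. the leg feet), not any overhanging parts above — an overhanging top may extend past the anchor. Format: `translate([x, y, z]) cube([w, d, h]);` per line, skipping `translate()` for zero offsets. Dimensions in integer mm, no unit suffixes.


translate([127, 288, 0]) cube([104, 104, 1239]);
translate([2483, 288, 0]) cube([104, 104, 1239]);
translate([231, 288, 162]) cube([2252, 104, 70]);
translate([231, 288, 1013]) cube([2252, 104, 70]);
translate([354, 392, 107]) cube([70, 15, 1180]);
translate([547, 392, 107]) cube([70, 15, 1180]);
translate([740, 392, 107]) cube([70, 15, 1180]);
translate([933, 392, 107]) cube([70, 15, 1180]);
translate([1126, 392, 107]) cube([70, 15, 1180]);
translate([1319, 392, 107]) cube([70, 15, 1180]);
translate([1512, 392, 107]) cube([70, 15, 1180]);
translate([1705, 392, 107]) cube([70, 15, 1180]);
translate([1898, 392, 107]) cube([70, 15, 1180]);
translate([2091, 392, 107]) cube([70, 15, 1180]);
translate([2284, 392, 107]) cube([70, 15, 1180]);


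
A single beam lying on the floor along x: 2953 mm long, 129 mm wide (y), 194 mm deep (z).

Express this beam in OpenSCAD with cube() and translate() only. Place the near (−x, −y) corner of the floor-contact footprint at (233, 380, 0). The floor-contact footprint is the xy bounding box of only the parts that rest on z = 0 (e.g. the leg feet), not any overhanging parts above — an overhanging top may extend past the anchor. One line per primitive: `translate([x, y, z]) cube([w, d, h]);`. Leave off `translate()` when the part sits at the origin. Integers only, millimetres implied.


translate([233, 380, 0]) cube([2953, 129, 194]);


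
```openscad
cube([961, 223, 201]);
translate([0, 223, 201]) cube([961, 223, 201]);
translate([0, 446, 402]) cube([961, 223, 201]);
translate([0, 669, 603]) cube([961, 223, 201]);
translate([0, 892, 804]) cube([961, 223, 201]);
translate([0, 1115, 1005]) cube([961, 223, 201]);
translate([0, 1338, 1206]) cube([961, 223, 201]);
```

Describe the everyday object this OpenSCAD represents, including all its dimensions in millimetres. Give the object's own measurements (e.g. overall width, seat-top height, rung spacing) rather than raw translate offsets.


A straight staircase of 7 solid steps. Each step is 961 mm wide (x), 223 mm deep (y, the going) and 201 mm tall (the rise). The first step rests on the floor; each subsequent step sits one going further in +y and one rise higher in +z, directly behind and above the previous step with no overlap.


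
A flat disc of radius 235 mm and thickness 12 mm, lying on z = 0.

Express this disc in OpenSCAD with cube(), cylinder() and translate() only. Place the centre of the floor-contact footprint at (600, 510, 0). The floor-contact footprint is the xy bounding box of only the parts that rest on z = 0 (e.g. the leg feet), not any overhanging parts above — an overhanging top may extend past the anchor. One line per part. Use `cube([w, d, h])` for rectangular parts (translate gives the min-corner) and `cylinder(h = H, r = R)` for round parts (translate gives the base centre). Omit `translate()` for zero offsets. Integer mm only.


translate([600, 510, 0]) cylinder(h = 12, r = 235);


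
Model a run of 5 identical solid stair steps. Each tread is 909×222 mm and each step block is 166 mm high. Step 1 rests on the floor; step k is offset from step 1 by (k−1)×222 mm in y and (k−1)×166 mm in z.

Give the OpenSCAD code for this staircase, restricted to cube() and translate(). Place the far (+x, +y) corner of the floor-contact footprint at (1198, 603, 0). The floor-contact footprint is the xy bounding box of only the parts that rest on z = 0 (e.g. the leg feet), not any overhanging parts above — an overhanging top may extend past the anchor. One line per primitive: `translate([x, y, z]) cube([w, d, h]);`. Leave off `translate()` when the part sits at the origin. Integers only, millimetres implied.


translate([289, 381, 0]) cube([909, 222, 166]);
translate([289, 603, 166]) cube([909, 222, 166]);
translate([289, 825, 332]) cube([909, 222, 166]);
translate([289, 1047, 498]) cube([909, 222, 166]);
translate([289, 1269, 664]) cube([909, 222, 166]);


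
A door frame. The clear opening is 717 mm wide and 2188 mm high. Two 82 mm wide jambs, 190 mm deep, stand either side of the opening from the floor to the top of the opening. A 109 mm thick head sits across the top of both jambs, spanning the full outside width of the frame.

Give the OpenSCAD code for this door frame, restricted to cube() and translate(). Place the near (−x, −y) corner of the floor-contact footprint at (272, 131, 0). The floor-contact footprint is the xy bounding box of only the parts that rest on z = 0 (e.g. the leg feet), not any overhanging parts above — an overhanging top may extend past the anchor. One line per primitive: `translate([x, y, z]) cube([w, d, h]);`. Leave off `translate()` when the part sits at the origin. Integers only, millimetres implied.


translate([272, 131, 0]) cube([82, 190, 2188]);
translate([1071, 131, 0]) cube([82, 190, 2188]);
translate([272, 131, 2188]) cube([881, 190, 109]);


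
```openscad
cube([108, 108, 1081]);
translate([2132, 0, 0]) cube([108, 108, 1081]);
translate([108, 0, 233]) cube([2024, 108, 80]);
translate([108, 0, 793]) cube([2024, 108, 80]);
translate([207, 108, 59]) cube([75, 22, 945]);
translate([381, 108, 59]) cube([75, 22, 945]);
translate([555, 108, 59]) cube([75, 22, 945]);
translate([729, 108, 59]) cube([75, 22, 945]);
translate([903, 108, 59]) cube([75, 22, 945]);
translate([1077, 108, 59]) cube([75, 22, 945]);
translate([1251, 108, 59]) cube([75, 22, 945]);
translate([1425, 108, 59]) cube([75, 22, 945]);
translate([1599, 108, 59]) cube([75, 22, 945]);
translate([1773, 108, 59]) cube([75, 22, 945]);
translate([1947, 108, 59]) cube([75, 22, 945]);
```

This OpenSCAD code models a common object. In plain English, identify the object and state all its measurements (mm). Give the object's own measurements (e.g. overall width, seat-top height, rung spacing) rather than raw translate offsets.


A fence section. Two 108×108 mm posts, 1081 mm tall, stand on the floor with a clear span of 2024 mm between their inner faces. Two horizontal rails of 108×80 mm section span the gap between the posts with their undersides at z = 233 mm and z = 793 mm, flush with the posts' −y face. 11 pickets, each 75 mm wide, 22 mm thick and 945 mm tall, are fixed to the +y face of the rails with their bottoms at z = 59 mm, spaced across the span with a 99 mm gap after the −x post and between neighbouring pickets, with 110 mm left before the +x post.


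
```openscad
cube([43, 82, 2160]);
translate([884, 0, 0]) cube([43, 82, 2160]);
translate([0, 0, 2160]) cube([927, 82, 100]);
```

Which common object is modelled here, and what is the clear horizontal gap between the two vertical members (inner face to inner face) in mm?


A door frame. The clear opening width is 841 mm.

Two 2160 mm tall posts with a header on top — a door frame. The left jamb is 43 mm wide at x = 0; the right jamb starts at x = 884. The clear opening is 884 − 43 = 841 mm.


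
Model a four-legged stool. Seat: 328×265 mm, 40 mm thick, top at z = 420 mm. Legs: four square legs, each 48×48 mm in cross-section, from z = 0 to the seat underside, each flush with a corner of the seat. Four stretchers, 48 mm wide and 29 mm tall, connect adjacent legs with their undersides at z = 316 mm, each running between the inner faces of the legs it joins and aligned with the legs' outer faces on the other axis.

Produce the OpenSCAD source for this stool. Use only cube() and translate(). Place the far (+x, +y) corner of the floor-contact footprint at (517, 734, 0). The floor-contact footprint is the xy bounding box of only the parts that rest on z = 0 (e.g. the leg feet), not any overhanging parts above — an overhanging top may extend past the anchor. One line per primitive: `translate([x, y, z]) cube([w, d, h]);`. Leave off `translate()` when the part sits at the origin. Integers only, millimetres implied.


// leg_h = 420 - 40 = 380
// stretcher span = 328 - 2*48 = 232
translate([189, 469, 380]) cube([328, 265, 40]);
translate([189, 469, 0]) cube([48, 48, 380]);
translate([469, 469, 0]) cube([48, 48, 380]);
translate([189, 686, 0]) cube([48, 48, 380]);
translate([469, 686, 0]) cube([48, 48, 380]);
translate([237, 469, 316]) cube([232, 48, 29]);
translate([237, 686, 316]) cube([232, 48, 29]);
translate([189, 517, 316]) cube([48, 169, 29]);
translate([469, 517, 316]) cube([48, 169, 29]);


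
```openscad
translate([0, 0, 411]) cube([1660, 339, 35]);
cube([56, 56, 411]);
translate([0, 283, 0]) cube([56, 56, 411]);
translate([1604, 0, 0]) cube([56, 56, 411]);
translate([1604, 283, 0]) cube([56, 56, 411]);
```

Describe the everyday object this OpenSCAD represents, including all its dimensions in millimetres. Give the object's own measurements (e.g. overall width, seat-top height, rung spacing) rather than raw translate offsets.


A bench: a 1660×339 mm seat slab, 35 mm thick, top at z = 446 mm, on four 56×56 mm square legs flush with the seat corners and standing on z = 0.


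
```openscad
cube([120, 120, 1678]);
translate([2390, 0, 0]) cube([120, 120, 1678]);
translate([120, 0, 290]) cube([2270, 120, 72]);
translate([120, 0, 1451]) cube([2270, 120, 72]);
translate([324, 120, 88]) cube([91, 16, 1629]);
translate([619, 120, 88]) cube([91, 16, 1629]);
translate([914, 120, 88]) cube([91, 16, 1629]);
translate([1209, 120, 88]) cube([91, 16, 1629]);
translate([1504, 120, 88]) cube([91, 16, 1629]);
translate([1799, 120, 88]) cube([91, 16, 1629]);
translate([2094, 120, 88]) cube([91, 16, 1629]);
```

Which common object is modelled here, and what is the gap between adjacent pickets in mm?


A fence section. The picket gap is 204 mm.

Two posts, two rails, 7 pickets — a fence section. Span 2270 mm holds 7 pickets of 91 mm with 8 equal gaps: ⌊(2270 − 7·91) / 8⌋ = 204 mm.


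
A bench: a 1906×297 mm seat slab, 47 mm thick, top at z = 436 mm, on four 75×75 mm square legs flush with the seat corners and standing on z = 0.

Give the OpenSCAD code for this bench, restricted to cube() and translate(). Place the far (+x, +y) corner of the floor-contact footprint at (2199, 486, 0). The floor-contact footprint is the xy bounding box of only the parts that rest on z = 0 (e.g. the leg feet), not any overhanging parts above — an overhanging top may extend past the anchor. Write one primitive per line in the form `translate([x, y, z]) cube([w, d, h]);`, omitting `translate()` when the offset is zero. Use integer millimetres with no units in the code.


// leg_h = 436 − 47 = 389
translate([293, 189, 389]) cube([1906, 297, 47]);
translate([293, 189, 0]) cube([75, 75, 389]);
translate([293, 411, 0]) cube([75, 75, 389]);
translate([2124, 189, 0]) cube([75, 75, 389]);
translate([2124, 411, 0]) cube([75, 75, 389]);


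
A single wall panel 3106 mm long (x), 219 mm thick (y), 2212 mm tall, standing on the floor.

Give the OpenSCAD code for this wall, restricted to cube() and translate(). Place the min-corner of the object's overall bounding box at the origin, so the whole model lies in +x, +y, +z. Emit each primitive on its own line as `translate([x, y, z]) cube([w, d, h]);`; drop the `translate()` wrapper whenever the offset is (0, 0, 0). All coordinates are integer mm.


cube([3106, 219, 2212]);


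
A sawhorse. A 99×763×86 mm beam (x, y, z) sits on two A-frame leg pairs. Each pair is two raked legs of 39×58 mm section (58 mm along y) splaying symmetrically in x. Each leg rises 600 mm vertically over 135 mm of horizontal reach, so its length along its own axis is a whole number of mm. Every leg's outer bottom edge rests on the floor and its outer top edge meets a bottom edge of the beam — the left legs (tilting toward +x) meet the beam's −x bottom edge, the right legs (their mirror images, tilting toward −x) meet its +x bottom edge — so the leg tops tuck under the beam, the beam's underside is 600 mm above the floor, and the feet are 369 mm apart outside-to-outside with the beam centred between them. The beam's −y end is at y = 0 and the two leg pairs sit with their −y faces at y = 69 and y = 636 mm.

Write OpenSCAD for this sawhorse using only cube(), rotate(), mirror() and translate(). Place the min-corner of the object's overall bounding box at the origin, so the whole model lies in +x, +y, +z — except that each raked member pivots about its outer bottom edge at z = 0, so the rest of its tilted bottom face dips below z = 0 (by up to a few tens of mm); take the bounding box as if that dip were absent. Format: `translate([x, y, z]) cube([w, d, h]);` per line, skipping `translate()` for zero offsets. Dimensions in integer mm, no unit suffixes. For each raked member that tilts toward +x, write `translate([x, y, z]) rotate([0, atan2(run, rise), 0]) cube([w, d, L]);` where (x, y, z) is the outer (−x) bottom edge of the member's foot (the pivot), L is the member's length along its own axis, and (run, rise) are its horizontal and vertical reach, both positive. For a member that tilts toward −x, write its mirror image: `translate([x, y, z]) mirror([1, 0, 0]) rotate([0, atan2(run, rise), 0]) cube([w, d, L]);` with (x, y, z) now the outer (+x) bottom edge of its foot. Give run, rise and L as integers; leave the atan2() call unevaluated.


translate([135, 0, 600]) cube([99, 763, 86]);
translate([0, 69, 0]) rotate([0, atan2(135, 600), 0]) cube([39, 58, 615]);
translate([369, 69, 0]) mirror([1, 0, 0]) rotate([0, atan2(135, 600), 0]) cube([39, 58, 615]);
translate([0, 636, 0]) rotate([0, atan2(135, 600), 0]) cube([39, 58, 615]);
translate([369, 636, 0]) mirror([1, 0, 0]) rotate([0, atan2(135, 600), 0]) cube([39, 58, 615]);


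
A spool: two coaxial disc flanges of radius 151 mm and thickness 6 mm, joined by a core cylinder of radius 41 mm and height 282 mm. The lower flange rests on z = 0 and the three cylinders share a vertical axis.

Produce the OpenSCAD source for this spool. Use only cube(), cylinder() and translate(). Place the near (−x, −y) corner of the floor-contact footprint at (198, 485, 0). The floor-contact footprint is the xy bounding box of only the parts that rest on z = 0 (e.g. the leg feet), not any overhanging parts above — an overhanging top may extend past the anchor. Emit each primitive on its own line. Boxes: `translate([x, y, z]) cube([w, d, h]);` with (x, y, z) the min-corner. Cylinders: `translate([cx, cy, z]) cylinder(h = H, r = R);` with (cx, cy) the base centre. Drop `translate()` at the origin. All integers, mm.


translate([349, 636, 0]) cylinder(h = 6, r = 151);
translate([349, 636, 6]) cylinder(h = 282, r = 41);
translate([349, 636, 288]) cylinder(h = 6, r = 151);


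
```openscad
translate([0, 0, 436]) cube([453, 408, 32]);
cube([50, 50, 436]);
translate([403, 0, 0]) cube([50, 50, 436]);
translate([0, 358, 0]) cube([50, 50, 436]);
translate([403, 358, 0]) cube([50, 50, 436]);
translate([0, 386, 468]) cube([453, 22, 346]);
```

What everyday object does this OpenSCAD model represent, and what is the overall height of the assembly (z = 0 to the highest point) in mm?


A chair. The overall height is 814 mm.

A slab on four corner posts with a tall panel at the back — a chair. The seat slab sits at z = 436 with thickness 32, and the 346 mm backrest starts at the seat top, so the overall height is 436 + 32 + 346 = 814 mm.


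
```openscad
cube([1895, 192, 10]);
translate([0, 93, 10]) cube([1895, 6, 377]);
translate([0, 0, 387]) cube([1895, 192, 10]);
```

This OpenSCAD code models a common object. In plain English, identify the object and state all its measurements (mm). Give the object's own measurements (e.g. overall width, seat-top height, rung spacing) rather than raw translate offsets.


An I-beam lying along x, 1895 mm long. Overall section height 397 mm. Two flanges 192 mm wide (y) and 10 mm thick, one on the floor and one at the top; a web 6 mm thick runs between them, centred on the flange width.


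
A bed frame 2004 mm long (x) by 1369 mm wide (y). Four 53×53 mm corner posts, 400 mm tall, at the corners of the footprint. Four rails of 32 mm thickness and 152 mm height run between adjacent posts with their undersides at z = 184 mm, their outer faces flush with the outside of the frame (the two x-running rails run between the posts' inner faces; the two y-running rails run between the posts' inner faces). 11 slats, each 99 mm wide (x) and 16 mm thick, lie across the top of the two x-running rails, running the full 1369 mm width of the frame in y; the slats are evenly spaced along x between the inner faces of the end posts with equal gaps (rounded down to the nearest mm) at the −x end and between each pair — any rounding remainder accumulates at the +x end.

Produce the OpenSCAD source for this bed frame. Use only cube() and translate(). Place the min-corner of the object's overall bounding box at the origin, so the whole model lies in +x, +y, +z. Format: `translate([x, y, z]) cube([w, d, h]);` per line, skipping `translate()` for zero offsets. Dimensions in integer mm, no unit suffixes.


cube([53, 53, 400]);
translate([0, 1316, 0]) cube([53, 53, 400]);
translate([1951, 0, 0]) cube([53, 53, 400]);
translate([1951, 1316, 0]) cube([53, 53, 400]);
translate([53, 0, 184]) cube([1898, 32, 152]);
translate([53, 1337, 184]) cube([1898, 32, 152]);
translate([0, 53, 184]) cube([32, 1263, 152]);
translate([1972, 53, 184]) cube([32, 1263, 152]);
translate([120, 0, 336]) cube([99, 1369, 16]);
translate([286, 0, 336]) cube([99, 1369, 16]);
translate([452, 0, 336]) cube([99, 1369, 16]);
translate([618, 0, 336]) cube([99, 1369, 16]);
translate([784, 0, 336]) cube([99, 1369, 16]);
translate([950, 0, 336]) cube([99, 1369, 16]);
translate([1116, 0, 336]) cube([99, 1369, 16]);
translate([1282, 0, 336]) cube([99, 1369, 16]);
translate([1448, 0, 336]) cube([99, 1369, 16]);
translate([1614, 0, 336]) cube([99, 1369, 16]);
translate([1780, 0, 336]) cube([99, 1369, 16]);


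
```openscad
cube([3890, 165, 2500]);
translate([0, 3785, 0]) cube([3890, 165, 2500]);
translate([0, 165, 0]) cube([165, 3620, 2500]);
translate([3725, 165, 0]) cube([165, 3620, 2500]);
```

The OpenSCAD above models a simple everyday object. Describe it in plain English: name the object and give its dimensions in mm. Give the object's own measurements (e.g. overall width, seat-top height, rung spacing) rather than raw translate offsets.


The wall frame of a small rectangular building: four walls, each 2500 mm tall and 165 mm thick, enclosing a footprint 3890 mm (x) by 3950 mm (y) outside-to-outside, with no floor or roof. The front and back walls (the −y and +y sides) span the full width; the two side walls fit between them.


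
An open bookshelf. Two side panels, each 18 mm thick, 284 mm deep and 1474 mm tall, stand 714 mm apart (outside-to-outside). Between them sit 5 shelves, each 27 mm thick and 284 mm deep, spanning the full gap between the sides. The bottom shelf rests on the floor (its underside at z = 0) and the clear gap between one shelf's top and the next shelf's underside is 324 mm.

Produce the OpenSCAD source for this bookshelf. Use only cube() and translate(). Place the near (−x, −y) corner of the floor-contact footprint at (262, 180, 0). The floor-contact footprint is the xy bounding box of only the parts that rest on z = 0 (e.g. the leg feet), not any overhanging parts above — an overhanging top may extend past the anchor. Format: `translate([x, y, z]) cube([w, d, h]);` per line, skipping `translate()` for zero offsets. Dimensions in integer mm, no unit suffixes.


translate([262, 180, 0]) cube([18, 284, 1474]);
translate([958, 180, 0]) cube([18, 284, 1474]);
translate([280, 180, 0]) cube([678, 284, 27]);
translate([280, 180, 351]) cube([678, 284, 27]);
translate([280, 180, 702]) cube([678, 284, 27]);
translate([280, 180, 1053]) cube([678, 284, 27]);
translate([280, 180, 1404]) cube([678, 284, 27]);


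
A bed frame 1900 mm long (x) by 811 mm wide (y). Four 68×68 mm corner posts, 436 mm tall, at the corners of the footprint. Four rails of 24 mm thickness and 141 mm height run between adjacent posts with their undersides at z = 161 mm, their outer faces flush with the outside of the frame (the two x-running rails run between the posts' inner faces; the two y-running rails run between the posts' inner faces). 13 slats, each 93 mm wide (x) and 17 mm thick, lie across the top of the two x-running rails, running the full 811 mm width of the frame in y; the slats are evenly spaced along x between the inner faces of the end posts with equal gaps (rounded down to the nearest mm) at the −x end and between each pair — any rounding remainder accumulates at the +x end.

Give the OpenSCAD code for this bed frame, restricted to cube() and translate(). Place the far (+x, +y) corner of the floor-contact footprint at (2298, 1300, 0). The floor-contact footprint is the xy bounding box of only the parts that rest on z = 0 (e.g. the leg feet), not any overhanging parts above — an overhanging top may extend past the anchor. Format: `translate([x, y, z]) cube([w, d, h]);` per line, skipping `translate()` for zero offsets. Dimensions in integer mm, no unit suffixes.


translate([398, 489, 0]) cube([68, 68, 436]);
translate([398, 1232, 0]) cube([68, 68, 436]);
translate([2230, 489, 0]) cube([68, 68, 436]);
translate([2230, 1232, 0]) cube([68, 68, 436]);
translate([466, 489, 161]) cube([1764, 24, 141]);
translate([466, 1276, 161]) cube([1764, 24, 141]);
translate([398, 557, 161]) cube([24, 675, 141]);
translate([2274, 557, 161]) cube([24, 675, 141]);
translate([505, 489, 302]) cube([93, 811, 17]);
translate([637, 489, 302]) cube([93, 811, 17]);
translate([769, 489, 302]) cube([93, 811, 17]);
translate([901, 489, 302]) cube([93, 811, 17]);
translate([1033, 489, 302]) cube([93, 811, 17]);
translate([1165, 489, 302]) cube([93, 811, 17]);
translate([1297, 489, 302]) cube([93, 811, 17]);
translate([1429, 489, 302]) cube([93, 811, 17]);
translate([1561, 489, 302]) cube([93, 811, 17]);
translate([1693, 489, 302]) cube([93, 811, 17]);
translate([1825, 489, 302]) cube([93, 811, 17]);
translate([1957, 489, 302]) cube([93, 811, 17]);
translate([2089, 489, 302]) cube([93, 811, 17]);


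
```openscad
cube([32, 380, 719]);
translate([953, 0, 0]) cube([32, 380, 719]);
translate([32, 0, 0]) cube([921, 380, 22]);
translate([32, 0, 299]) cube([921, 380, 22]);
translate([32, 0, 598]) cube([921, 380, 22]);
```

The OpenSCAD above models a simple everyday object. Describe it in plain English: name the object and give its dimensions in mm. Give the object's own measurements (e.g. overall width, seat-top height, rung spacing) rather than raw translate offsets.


An open bookshelf. Two side panels, each 32 mm thick, 380 mm deep and 719 mm tall, stand 985 mm apart (outside-to-outside). Between them sit 3 shelves, each 22 mm thick and 380 mm deep, spanning the full gap between the sides. The bottom shelf rests on the floor (its underside at z = 0) and the clear gap between one shelf's top and the next shelf's underside is 277 mm.


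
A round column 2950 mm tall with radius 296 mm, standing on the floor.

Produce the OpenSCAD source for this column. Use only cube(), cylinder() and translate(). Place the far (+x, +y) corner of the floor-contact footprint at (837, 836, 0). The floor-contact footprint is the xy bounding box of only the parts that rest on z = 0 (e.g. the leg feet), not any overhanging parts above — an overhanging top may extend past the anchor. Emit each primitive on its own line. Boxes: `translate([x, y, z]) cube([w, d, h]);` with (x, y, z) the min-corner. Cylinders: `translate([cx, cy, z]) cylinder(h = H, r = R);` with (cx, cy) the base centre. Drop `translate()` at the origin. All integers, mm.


translate([541, 540, 0]) cylinder(h = 2950, r = 296);


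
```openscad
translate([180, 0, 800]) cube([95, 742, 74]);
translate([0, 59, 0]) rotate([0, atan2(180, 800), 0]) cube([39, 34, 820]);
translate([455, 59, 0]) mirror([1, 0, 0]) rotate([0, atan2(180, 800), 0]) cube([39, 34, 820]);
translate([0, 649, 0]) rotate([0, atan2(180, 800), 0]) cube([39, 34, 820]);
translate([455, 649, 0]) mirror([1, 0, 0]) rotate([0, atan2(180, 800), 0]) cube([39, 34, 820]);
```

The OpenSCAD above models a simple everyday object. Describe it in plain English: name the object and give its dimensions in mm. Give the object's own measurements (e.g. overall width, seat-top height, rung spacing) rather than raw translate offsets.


A sawhorse. A 95×742×74 mm beam (x, y, z) sits on two A-frame leg pairs. Each pair is two raked legs of 39×34 mm section (34 mm along y) splaying symmetrically in x. Each leg rises 800 mm vertically over 180 mm of horizontal reach and is 820 mm long along its own axis. Every leg's outer bottom edge rests on the floor and its outer top edge meets a bottom edge of the beam — the left legs (tilting toward +x) meet the beam's −x bottom edge, the right legs (their mirror images, tilting toward −x) meet its +x bottom edge — so the leg tops tuck under the beam, the beam's underside is 800 mm above the floor, and the feet are 455 mm apart outside-to-outside with the beam centred between them. The two leg pairs are set in 59 mm from either end of the beam.


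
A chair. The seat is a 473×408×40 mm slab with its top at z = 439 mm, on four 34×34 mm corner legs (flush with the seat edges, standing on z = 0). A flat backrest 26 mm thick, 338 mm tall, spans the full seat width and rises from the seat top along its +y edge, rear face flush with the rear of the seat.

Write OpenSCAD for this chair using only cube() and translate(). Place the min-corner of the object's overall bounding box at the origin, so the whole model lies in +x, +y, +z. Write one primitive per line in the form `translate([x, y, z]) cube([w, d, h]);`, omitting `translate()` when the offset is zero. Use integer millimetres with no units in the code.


translate([0, 0, 399]) cube([473, 408, 40]);
cube([34, 34, 399]);
translate([439, 0, 0]) cube([34, 34, 399]);
translate([0, 374, 0]) cube([34, 34, 399]);
translate([439, 374, 0]) cube([34, 34, 399]);
translate([0, 382, 439]) cube([473, 26, 338]);


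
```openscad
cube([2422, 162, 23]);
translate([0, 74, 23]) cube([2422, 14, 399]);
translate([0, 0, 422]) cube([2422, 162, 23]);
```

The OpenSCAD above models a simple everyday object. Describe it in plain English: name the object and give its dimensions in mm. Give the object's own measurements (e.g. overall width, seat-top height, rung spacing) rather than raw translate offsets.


An I-beam lying along x, 2422 mm long. Overall section height 445 mm. Two flanges 162 mm wide (y) and 23 mm thick, one on the floor and one at the top; a web 14 mm thick runs between them, centred on the flange width.


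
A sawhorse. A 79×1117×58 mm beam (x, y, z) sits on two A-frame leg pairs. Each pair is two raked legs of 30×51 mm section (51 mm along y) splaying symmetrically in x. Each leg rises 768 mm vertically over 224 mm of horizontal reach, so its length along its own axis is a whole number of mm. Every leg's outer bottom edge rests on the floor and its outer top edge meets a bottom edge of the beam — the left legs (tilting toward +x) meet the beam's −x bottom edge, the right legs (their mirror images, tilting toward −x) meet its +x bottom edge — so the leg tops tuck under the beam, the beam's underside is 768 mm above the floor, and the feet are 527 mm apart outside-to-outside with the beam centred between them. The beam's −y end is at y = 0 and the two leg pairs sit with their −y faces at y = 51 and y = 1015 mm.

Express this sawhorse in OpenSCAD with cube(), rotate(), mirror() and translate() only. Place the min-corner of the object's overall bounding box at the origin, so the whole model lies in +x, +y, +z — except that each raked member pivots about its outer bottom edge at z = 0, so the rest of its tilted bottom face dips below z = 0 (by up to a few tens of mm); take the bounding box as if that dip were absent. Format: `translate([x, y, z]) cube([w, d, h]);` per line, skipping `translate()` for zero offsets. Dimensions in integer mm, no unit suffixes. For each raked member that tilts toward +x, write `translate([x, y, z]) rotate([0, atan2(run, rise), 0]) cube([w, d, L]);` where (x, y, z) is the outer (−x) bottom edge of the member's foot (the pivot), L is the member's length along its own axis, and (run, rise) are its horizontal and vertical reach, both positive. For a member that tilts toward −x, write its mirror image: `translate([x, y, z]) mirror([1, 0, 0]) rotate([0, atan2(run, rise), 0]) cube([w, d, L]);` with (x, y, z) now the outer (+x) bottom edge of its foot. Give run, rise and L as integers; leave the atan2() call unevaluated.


// leg length = √(224² + 768²) = 800
// right-leg outer foot x = 2·224 + 79 = 527
// beam min-corner = (224, 0, 768)
translate([224, 0, 768]) cube([79, 1117, 58]);
translate([0, 51, 0]) rotate([0, atan2(224, 768), 0]) cube([30, 51, 800]);
translate([527, 51, 0]) mirror([1, 0, 0]) rotate([0, atan2(224, 768), 0]) cube([30, 51, 800]);
translate([0, 1015, 0]) rotate([0, atan2(224, 768), 0]) cube([30, 51, 800]);
translate([527, 1015, 0]) mirror([1, 0, 0]) rotate([0, atan2(224, 768), 0]) cube([30, 51, 800]);


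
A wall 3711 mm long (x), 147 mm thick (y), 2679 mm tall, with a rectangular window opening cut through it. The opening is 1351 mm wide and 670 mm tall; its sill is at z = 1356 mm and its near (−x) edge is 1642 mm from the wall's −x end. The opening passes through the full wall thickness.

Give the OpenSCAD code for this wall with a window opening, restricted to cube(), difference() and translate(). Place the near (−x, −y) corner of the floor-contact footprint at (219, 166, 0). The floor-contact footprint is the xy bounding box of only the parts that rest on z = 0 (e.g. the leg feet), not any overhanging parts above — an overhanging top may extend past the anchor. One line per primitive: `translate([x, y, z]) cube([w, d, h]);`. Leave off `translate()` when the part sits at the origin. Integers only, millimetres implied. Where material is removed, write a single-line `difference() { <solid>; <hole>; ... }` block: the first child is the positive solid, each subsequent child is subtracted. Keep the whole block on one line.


difference() { translate([219, 166, 0]) cube([3711, 147, 2679]); translate([1861, 166, 1356]) cube([1351, 147, 670]); }
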